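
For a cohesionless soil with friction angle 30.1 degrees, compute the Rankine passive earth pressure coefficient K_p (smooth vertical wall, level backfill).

K_p = (1 + sin φ)/(1 − sin φ) = tan²(45° + 30.1°/2) = 3.012.

3.01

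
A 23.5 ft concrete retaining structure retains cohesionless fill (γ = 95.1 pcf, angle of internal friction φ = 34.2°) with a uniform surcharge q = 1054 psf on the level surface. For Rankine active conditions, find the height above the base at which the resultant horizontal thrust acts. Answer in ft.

9.73 ft

K_a = 0.2803.
Triangular part P₁ = ½K_aγH² = 7362 at H/3 = 7.833 ft; rectangular part P₂ = K_a q H = 6944 at H/2 = 11.75 ft.
ȳ = (P₁·7.833 + P₂·11.75)/(P₁+P₂) = 9.734 ft.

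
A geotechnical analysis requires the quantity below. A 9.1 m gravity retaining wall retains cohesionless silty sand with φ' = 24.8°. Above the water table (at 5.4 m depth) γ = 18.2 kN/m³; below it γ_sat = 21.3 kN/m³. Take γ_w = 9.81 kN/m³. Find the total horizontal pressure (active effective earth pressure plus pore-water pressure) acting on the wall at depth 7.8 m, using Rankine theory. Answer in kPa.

75.0 kPa

K_a = (1 − sin φ)/(1 + sin φ) = 0.4090.
γ' = 21.3 − 9.81 = 11.49 kN/m³.
Effective vertical stress at 7.8 m: σ'_v = 18.2×5.4 + 11.49×2.40 = 125.9 kPa.
σ'_h = K_a σ'_v = 0.4090 × 125.9 = 51.47 kPa; u = γ_w × 2.40 = 23.54 kPa.
Total σ_h = 51.47 + 23.54 = 75.02 kPa.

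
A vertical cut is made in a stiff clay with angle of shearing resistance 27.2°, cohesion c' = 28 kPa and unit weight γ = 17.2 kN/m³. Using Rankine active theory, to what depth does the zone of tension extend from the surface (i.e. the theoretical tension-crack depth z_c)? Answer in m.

5.33 m

K_a = tan²(45° − 27.2°/2) = 0.3726; √K_a = 0.6104.
The active pressure is zero where K_a γ z = 2c√K_a, so z_c = 2c/(γ√K_a) = 2×28/(17.2×0.6104) = 5.334 m.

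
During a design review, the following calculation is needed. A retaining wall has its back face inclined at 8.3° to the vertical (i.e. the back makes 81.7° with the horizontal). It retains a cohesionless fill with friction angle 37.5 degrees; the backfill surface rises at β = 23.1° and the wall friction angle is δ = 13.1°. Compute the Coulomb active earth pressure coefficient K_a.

K_a = sin²(α+φ) / [sin²α · sin(α−δ) · (1 + √{sin(φ+δ)sin(φ−β) / (sin(α−δ)sin(α+β))})²].
With α = 81.7°, φ = 37.5°, δ = 13.1°, β = 23.1°: K_a = 0.3910.

0.391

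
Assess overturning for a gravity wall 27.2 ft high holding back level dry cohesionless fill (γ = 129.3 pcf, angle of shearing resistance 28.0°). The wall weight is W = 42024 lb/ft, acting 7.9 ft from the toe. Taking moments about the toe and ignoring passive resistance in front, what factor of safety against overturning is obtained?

2.12

K_a = tan²(45° − 28.0°/2) = 0.3610.
P_a = ½K_aγH² = 0.5×0.3610×129.3×27.2² = 17270 lb/ft, acting at H/3 = 9.067 ft above the base.
Overturning moment M_o = P_a × H/3 = 17270 × 9.067 = 156600.
Resisting moment M_r = W × 7.9 = 42024 × 7.9 = 332000.
FS_overturning = M_r/M_o = 332000/156600 = 2.120.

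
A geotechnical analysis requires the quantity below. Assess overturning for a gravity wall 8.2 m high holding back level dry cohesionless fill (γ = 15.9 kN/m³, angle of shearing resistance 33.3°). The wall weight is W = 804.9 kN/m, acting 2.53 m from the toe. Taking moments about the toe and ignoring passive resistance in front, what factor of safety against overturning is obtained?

4.79

K_a = tan²(45° − 33.3°/2) = 0.2911.
P_a = ½K_aγH² = 0.5×0.2911×15.9×8.2² = 155.6 kN/m, acting at H/3 = 2.733 m above the base.
Overturning moment M_o = P_a × H/3 = 155.6 × 2.733 = 425.4.
Resisting moment M_r = W × 2.53 = 804.9 × 2.53 = 2036.
FS_overturning = M_r/M_o = 2036/425.4 = 4.787.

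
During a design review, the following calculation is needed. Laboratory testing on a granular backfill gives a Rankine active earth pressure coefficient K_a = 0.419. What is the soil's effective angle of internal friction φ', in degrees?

24.2°

K_a = tan²(45° − φ/2) ⇒ 45° − φ/2 = arctan(√0.419) = 32.92°.
φ = 2(45° − 32.92°) = 24.17°.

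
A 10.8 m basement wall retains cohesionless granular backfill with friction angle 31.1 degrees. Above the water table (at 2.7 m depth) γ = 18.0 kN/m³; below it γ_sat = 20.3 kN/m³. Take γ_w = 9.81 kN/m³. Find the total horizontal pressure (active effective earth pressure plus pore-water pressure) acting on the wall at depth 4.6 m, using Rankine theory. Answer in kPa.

K_a = (1 − sin φ)/(1 + sin φ) = 0.3188.
γ' = 20.3 − 9.81 = 10.49 kN/m³.
Effective vertical stress at 4.6 m: σ'_v = 18.0×2.7 + 10.49×1.90 = 68.53 kPa.
σ'_h = K_a σ'_v = 0.3188 × 68.53 = 21.85 kPa; u = γ_w × 1.90 = 18.64 kPa.
Total σ_h = 21.85 + 18.64 = 40.49 kPa.

40.5 kPa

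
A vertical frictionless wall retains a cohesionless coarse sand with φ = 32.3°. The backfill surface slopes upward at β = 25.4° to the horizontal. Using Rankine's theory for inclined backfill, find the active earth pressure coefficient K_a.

0.432

K_a = cos β · (cos β − √(cos²β − cos²φ)) / (cos β + √(cos²β − cos²φ)).
cos β = 0.9033, cos φ = 0.8453, √(cos²β − cos²φ) = 0.3187.
K_a = 0.9033 × (0.9033 − 0.3187)/(0.9033 + 0.3187) = 0.4322.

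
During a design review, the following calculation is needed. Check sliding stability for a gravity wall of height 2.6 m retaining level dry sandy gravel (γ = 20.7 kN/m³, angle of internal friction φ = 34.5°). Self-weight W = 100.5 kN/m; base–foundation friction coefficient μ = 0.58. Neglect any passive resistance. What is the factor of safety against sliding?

K_a = tan²(45° − 34.5°/2) = 0.2768.
P_a = ½K_aγH² = 0.5×0.2768×20.7×2.6² = 19.37 kN/m, acting at H/3 = 0.8667 m above the base.
FS_sliding = μW / P_a = 0.58×100.5 / 19.37 = 3.010.

3.01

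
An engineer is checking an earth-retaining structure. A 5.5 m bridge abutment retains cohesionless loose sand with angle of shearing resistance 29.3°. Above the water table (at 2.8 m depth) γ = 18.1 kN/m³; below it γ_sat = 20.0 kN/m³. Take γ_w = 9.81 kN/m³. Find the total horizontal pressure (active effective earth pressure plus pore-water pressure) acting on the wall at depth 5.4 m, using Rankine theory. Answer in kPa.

52.0 kPa

K_a = (1 − sin φ)/(1 + sin φ) = 0.3428.
γ' = 20.0 − 9.81 = 10.19 kN/m³.
Effective vertical stress at 5.4 m: σ'_v = 18.1×2.8 + 10.19×2.60 = 77.17 kPa.
σ'_h = K_a σ'_v = 0.3428 × 77.17 = 26.46 kPa; u = γ_w × 2.60 = 25.51 kPa.
Total σ_h = 26.46 + 25.51 = 51.96 kPa.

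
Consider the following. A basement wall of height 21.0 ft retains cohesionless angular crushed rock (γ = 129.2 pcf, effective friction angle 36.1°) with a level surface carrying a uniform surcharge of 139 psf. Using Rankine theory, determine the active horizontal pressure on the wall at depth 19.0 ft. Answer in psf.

K_a = (1 − sin φ)/(1 + sin φ) = 0.2585.
σ_v = γz + q = 129.2 × 19.0 + 139 = 2594 psf.
σ_h = K_a σ_v = 0.2585 × 2594 = 670.5 psf.

670 psf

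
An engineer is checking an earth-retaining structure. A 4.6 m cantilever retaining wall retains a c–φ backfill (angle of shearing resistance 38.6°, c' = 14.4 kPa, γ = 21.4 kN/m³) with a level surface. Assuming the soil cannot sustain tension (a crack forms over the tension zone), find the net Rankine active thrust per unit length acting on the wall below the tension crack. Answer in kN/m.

K_a = 0.2316; √K_a = 0.4813.
Tension-crack depth z_c = 2c/(γ√K_a) = 2×14.4/(21.4×0.4813) = 2.796 m.
σ_a at base = K_a γ H − 2c√K_a = 0.2316×21.4×4.6 − 2×14.4×0.4813 = 8.940 kPa.
P_a = ½ × 8.940 × (H − z_c) = 0.5×8.940×1.804 = 8.062 kN/m.

8.06 kN/m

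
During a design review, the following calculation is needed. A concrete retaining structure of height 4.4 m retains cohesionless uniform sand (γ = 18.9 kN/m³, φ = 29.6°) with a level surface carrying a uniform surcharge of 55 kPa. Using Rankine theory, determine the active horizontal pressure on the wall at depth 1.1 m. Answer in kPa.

25.7 kPa

K_a = (1 − sin φ)/(1 + sin φ) = 0.3387.
σ_v = γz + q = 18.9 × 1.1 + 55 = 75.79 kPa.
σ_h = K_a σ_v = 0.3387 × 75.79 = 25.67 kPa.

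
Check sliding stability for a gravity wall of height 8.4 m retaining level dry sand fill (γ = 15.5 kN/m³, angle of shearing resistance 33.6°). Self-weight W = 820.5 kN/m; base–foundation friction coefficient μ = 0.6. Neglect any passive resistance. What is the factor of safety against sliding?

3.13

K_a = tan²(45° − 33.6°/2) = 0.2875.
P_a = ½K_aγH² = 0.5×0.2875×15.5×8.4² = 157.2 kN/m, acting at H/3 = 2.800 m above the base.
FS_sliding = μW / P_a = 0.6×820.5 / 157.2 = 3.131.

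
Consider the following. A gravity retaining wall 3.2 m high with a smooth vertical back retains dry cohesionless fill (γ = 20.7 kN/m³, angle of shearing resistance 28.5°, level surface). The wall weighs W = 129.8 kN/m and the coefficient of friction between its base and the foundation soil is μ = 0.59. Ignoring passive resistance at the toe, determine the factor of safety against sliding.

K_a = tan²(45° − 28.5°/2) = 0.3540.
P_a = ½K_aγH² = 0.5×0.3540×20.7×3.2² = 37.51 kN/m, acting at H/3 = 1.067 m above the base.
FS_sliding = μW / P_a = 0.59×129.8 / 37.51 = 2.041.

2.04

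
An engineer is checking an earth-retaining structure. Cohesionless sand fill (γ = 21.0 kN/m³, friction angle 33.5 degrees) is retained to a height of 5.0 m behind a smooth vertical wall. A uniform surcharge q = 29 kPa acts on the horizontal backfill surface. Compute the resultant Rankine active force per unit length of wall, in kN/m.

K_a = tan²(45° − φ/2) = 0.2887.
Soil triangle: ½ K_a γ H² = 0.5×0.2887×21.0×5.0² = 75.79 kN/m.
Surcharge rectangle: K_a q H = 0.2887×29×5.0 = 41.86 kN/m.
Total = 75.79 + 41.86 = 117.7 kN/m.

118 kN/m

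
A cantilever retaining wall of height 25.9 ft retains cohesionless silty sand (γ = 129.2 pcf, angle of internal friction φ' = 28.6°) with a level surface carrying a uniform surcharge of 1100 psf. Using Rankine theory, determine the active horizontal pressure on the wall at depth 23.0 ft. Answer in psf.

1440 psf

K_a = (1 − sin φ)/(1 + sin φ) = 0.3525.
σ_v = γz + q = 129.2 × 23.0 + 1100 = 4072 psf.
σ_h = K_a σ_v = 0.3525 × 4072 = 1435 psf.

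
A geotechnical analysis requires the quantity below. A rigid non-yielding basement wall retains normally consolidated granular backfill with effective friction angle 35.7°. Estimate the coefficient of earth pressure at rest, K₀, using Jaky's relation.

0.416

K₀ = 1 − sin φ' = 1 − sin 35.7° = 0.4165.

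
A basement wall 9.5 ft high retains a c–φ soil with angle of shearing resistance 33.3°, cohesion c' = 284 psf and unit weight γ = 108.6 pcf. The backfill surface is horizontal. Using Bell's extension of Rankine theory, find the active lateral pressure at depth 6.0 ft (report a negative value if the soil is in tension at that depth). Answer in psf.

K_a = (1 − sin φ)/(1 + sin φ) = 0.2911.
σ_a = K_a γ z − 2c√K_a = 0.2911×108.6×6.0 − 2×284×0.5396 = -116.8 psf.

-117 psf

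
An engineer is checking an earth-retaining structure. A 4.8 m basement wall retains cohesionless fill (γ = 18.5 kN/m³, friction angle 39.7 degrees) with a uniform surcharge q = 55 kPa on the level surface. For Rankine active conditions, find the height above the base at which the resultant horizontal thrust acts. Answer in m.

K_a = 0.2204.
Triangular part P₁ = ½K_aγH² = 46.98 at H/3 = 1.600 m; rectangular part P₂ = K_a q H = 58.19 at H/2 = 2.400 m.
ȳ = (P₁·1.600 + P₂·2.400)/(P₁+P₂) = 2.043 m.

2.04 m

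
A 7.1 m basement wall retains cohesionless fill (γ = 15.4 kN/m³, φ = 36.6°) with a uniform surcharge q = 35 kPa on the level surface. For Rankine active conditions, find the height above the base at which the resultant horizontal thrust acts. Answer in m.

K_a = 0.2530.
Triangular part P₁ = ½K_aγH² = 98.19 at H/3 = 2.367 m; rectangular part P₂ = K_a q H = 62.86 at H/2 = 3.550 m.
ȳ = (P₁·2.367 + P₂·3.550)/(P₁+P₂) = 2.829 m.

2.83 m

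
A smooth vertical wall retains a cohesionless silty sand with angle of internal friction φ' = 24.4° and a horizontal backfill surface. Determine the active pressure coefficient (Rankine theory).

K_a = tan²(45° − φ/2) = tan²(32.80°) = 0.4153.

0.415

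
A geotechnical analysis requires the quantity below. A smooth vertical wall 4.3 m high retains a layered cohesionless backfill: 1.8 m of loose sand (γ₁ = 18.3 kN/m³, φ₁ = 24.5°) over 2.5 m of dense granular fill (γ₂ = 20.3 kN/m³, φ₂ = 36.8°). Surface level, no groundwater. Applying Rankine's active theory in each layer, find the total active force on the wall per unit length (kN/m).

48.8 kN/m

K_a1 = tan²(45°−24.5°/2) = 0.4137; K_a2 = tan²(45°−36.8°/2) = 0.2508.
Layer 1: σ at base = K_a1 γ₁ h₁ = 13.63 kPa; P₁ = ½×13.63×1.8 = 12.27.
Layer 2: σ_v at top = γ₁h₁ = 32.94; σ_h top = K_a2×32.94 = 8.260; σ_h base = K_a2×(32.94+20.3×2.5) = 20.99.
P₂ = ½(8.260+20.99)×2.5 = 36.56. Total P_a = 12.27+36.56 = 48.82 kN/m.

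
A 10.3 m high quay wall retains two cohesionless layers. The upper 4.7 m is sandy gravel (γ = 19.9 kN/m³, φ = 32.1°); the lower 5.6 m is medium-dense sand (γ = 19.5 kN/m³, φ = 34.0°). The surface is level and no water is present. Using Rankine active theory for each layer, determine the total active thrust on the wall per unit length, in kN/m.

302 kN/m

K_a1 = tan²(45°−32.1°/2) = 0.3060; K_a2 = tan²(45°−34.0°/2) = 0.2827.
Layer 1: σ at base = K_a1 γ₁ h₁ = 28.62 kPa; P₁ = ½×28.62×4.7 = 67.26.
Layer 2: σ_v at top = γ₁h₁ = 93.53; σ_h top = K_a2×93.53 = 26.44; σ_h base = K_a2×(93.53+19.5×5.6) = 57.31.
P₂ = ½(26.44+57.31)×5.6 = 234.5. Total P_a = 67.26+234.5 = 301.8 kN/m.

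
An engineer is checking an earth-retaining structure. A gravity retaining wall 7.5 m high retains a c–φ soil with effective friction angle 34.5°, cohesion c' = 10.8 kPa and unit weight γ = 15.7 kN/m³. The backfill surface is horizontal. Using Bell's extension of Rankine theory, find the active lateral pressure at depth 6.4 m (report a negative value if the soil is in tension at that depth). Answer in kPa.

K_a = (1 − sin φ)/(1 + sin φ) = 0.2768.
σ_a = K_a γ z − 2c√K_a = 0.2768×15.7×6.4 − 2×10.8×0.5261 = 16.45 kPa.

16.4 kPa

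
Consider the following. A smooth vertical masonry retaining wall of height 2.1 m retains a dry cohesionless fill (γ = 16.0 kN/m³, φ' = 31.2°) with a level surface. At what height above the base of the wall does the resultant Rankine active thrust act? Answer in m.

0.700 m

K_a = 0.3175.
The pressure distribution is triangular, so the resultant acts at H/3 above the base = 2.1/3 = 0.7000 m.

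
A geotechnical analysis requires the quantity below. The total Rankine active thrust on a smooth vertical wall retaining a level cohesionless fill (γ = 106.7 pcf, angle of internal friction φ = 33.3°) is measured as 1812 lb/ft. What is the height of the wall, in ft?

K_a = 0.2911. P_a = ½ K_a γ H² ⇒ H = √(2P_a/(K_a γ)).
H = √(2×1812/(0.2911×106.7)) = 10.80 ft.

10.8 ft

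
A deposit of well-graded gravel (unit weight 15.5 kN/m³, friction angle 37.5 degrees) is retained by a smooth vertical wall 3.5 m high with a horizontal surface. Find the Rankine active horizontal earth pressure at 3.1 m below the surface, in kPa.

K_a = (1 − sin φ)/(1 + sin φ) = 0.2432.
σ_h = K_a γ z = 0.2432 × 15.5 × 3.1 = 11.69 kPa.

11.7 kPa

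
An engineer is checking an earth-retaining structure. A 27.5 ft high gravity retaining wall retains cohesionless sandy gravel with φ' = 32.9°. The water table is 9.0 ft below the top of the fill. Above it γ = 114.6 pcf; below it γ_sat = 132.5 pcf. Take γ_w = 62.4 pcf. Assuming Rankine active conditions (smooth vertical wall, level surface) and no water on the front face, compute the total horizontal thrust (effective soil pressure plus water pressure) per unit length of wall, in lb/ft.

K_a = tan²(45° − φ/2) = 0.2960.
γ' = 132.5 − 62.4 = 70.10 pcf. Depth below WT = 18.5 ft.
σ'_h at WT = K_a γ d_w = 305.3 psf; at base = 305.3 + K_a γ' × 18.5 = 689.2 psf.
P₁ (0–9.0 ft) = ½×305.3×9.0 = 1374. P₂ (9.0–27.5 ft) = ½(305.3+689.2)×18.5 = 9200.
P_w = ½ γ_w h₂² = 0.5×62.4×18.5² = 10680. Total = 1374+9200+10680 = 21250 lb/ft.

21300 lb/ft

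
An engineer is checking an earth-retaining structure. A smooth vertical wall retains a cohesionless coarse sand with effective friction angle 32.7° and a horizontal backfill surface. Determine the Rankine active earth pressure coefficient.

0.298

K_a = (1 − sin φ)/(1 + sin φ) = (1 − sin 32.7°)/(1 + sin 32.7°) = 0.2985.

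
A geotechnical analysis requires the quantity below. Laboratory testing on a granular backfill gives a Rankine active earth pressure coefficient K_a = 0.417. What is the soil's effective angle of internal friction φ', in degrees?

24.3°

K_a = tan²(45° − φ/2) ⇒ 45° − φ/2 = arctan(√0.417) = 32.85°.
φ = 2(45° − 32.85°) = 24.29°.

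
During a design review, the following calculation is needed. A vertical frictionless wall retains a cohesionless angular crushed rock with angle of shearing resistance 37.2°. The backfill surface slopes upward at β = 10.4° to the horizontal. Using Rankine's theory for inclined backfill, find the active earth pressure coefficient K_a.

0.256

K_a = cos β · (cos β − √(cos²β − cos²φ)) / (cos β + √(cos²β − cos²φ)).
cos β = 0.9836, cos φ = 0.7965, √(cos²β − cos²φ) = 0.5770.
K_a = 0.9836 × (0.9836 − 0.5770)/(0.9836 + 0.5770) = 0.2562.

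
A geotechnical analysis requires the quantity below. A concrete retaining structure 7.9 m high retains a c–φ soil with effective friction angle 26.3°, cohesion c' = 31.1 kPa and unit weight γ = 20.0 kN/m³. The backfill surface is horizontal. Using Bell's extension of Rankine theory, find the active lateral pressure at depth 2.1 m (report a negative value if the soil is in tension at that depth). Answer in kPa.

-22.4 kPa

K_a = (1 − sin φ)/(1 + sin φ) = 0.3859.
σ_a = K_a γ z − 2c√K_a = 0.3859×20.0×2.1 − 2×31.1×0.6212 = -22.43 kPa.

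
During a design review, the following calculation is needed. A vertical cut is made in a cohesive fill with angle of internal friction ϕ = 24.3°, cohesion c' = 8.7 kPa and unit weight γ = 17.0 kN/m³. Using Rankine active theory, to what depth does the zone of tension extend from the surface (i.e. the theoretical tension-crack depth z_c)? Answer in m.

K_a = tan²(45° − 24.3°/2) = 0.4169; √K_a = 0.6457.
The active pressure is zero where K_a γ z = 2c√K_a, so z_c = 2c/(γ√K_a) = 2×8.7/(17.0×0.6457) = 1.585 m.

1.59 m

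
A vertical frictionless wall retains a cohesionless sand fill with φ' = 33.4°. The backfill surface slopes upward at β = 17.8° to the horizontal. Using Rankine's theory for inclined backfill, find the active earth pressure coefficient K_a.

0.334

K_a = cos β · (cos β − √(cos²β − cos²φ)) / (cos β + √(cos²β − cos²φ)).
cos β = 0.9521, cos φ = 0.8348, √(cos²β − cos²φ) = 0.4578.
K_a = 0.9521 × (0.9521 − 0.4578)/(0.9521 + 0.4578) = 0.3338.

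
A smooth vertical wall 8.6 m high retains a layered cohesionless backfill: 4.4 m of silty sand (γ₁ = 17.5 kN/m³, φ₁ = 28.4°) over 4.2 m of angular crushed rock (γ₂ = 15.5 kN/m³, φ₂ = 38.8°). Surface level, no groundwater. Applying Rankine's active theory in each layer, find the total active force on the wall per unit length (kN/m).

K_a1 = tan²(45°−28.4°/2) = 0.3554; K_a2 = tan²(45°−38.8°/2) = 0.2296.
Layer 1: σ at base = K_a1 γ₁ h₁ = 27.36 kPa; P₁ = ½×27.36×4.4 = 60.20.
Layer 2: σ_v at top = γ₁h₁ = 77.00; σ_h top = K_a2×77.00 = 17.68; σ_h base = K_a2×(77.00+15.5×4.2) = 32.62.
P₂ = ½(17.68+32.62)×4.2 = 105.6. Total P_a = 60.20+105.6 = 165.8 kN/m.

166 kN/m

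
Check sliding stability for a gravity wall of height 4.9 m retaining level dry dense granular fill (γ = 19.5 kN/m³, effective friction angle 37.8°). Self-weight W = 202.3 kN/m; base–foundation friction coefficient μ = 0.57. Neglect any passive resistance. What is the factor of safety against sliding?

2.05

K_a = tan²(45° − 37.8°/2) = 0.2400.
P_a = ½K_aγH² = 0.5×0.2400×19.5×4.9² = 56.18 kN/m, acting at H/3 = 1.633 m above the base.
FS_sliding = μW / P_a = 0.57×202.3 / 56.18 = 2.052.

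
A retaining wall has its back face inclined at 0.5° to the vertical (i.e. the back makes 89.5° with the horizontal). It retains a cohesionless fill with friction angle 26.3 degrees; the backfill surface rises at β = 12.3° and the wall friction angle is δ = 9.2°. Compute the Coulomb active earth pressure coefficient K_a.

K_a = sin²(α+φ) / [sin²α · sin(α−δ) · (1 + √{sin(φ+δ)sin(φ−β) / (sin(α−δ)sin(α+β))})²].
With α = 89.5°, φ = 26.3°, δ = 9.2°, β = 12.3°: K_a = 0.4309.

0.431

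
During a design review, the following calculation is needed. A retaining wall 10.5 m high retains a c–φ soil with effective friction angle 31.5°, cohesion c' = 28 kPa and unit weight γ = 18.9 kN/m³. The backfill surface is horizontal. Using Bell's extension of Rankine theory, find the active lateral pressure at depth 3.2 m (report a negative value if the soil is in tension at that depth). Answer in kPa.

-12.4 kPa

K_a = (1 − sin φ)/(1 + sin φ) = 0.3136.
σ_a = K_a γ z − 2c√K_a = 0.3136×18.9×3.2 − 2×28×0.5600 = -12.39 kPa.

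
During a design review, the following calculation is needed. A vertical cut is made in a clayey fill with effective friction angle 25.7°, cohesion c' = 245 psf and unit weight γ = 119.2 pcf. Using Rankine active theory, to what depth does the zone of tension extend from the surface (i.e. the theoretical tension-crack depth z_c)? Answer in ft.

K_a = tan²(45° − 25.7°/2) = 0.3950; √K_a = 0.6285.
The active pressure is zero where K_a γ z = 2c√K_a, so z_c = 2c/(γ√K_a) = 2×245/(119.2×0.6285) = 6.540 ft.

6.54 ft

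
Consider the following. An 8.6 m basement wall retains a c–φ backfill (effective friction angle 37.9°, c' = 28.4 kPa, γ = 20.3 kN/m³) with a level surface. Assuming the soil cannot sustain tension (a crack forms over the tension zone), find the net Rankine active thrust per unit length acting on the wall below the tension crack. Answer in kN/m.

20.1 kN/m

K_a = 0.2389; √K_a = 0.4888.
Tension-crack depth z_c = 2c/(γ√K_a) = 2×28.4/(20.3×0.4888) = 5.724 m.
σ_a at base = K_a γ H − 2c√K_a = 0.2389×20.3×8.6 − 2×28.4×0.4888 = 13.95 kPa.
P_a = ½ × 13.95 × (H − z_c) = 0.5×13.95×2.876 = 20.06 kN/m.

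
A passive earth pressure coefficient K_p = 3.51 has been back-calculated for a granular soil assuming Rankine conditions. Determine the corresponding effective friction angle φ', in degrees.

K_p = (1+sin φ)/(1−sin φ) ⇒ sin φ = (K_p − 1)/(K_p + 1) = 0.5565.
φ = arcsin(0.5565) = 33.82°.

33.8°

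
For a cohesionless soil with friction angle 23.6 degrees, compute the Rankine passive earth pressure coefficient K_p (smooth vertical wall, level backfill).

2.34

K_p = (1 + sin φ)/(1 − sin φ) = tan²(45° + 23.6°/2) = 2.335.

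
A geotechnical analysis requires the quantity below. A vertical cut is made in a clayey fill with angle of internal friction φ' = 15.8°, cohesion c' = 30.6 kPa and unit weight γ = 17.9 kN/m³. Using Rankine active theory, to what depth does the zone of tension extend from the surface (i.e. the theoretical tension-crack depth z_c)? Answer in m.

4.52 m

K_a = tan²(45° − 15.8°/2) = 0.5720; √K_a = 0.7563.
The active pressure is zero where K_a γ z = 2c√K_a, so z_c = 2c/(γ√K_a) = 2×30.6/(17.9×0.7563) = 4.521 m.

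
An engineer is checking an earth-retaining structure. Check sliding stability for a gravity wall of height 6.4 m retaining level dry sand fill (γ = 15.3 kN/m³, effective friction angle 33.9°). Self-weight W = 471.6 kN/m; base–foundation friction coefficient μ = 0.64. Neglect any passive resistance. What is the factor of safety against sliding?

K_a = tan²(45° − 33.9°/2) = 0.2839.
P_a = ½K_aγH² = 0.5×0.2839×15.3×6.4² = 88.96 kN/m, acting at H/3 = 2.133 m above the base.
FS_sliding = μW / P_a = 0.64×471.6 / 88.96 = 3.393.

3.39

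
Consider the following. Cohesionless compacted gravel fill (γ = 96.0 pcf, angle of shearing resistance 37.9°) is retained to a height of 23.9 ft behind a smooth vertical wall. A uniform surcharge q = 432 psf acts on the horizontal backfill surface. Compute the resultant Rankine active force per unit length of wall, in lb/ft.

9020 lb/ft

K_a = tan²(45° − φ/2) = 0.2389.
Soil triangle: ½ K_a γ H² = 0.5×0.2389×96.0×23.9² = 6551 lb/ft.
Surcharge rectangle: K_a q H = 0.2389×432×23.9 = 2467 lb/ft.
Total = 6551 + 2467 = 9018 lb/ft.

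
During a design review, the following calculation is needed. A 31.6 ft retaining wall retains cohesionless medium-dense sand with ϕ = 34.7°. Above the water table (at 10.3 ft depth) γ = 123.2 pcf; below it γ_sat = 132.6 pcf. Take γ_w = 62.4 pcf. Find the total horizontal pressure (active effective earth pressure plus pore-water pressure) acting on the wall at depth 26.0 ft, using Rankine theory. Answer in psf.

1630 psf

K_a = (1 − sin φ)/(1 + sin φ) = 0.2745.
γ' = 132.6 − 62.4 = 70.20 pcf.
Effective vertical stress at 26.0 ft: σ'_v = 123.2×10.3 + 70.20×15.7 = 2371 psf.
σ'_h = K_a σ'_v = 0.2745 × 2371 = 650.8 psf; u = γ_w × 15.7 = 979.7 psf.
Total σ_h = 650.8 + 979.7 = 1630 psf.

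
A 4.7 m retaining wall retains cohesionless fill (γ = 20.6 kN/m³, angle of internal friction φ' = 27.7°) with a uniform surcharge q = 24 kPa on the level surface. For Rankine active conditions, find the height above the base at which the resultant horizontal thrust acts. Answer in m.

1.83 m

K_a = 0.3653.
Triangular part P₁ = ½K_aγH² = 83.12 at H/3 = 1.567 m; rectangular part P₂ = K_a q H = 41.21 at H/2 = 2.350 m.
ȳ = (P₁·1.567 + P₂·2.350)/(P₁+P₂) = 1.826 m.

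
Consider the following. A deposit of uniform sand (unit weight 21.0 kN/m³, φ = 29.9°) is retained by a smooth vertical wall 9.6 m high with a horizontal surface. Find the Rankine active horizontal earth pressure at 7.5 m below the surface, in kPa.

52.7 kPa

K_a = (1 − sin φ)/(1 + sin φ) = 0.3347.
σ_h = K_a γ z = 0.3347 × 21.0 × 7.5 = 52.71 kPa.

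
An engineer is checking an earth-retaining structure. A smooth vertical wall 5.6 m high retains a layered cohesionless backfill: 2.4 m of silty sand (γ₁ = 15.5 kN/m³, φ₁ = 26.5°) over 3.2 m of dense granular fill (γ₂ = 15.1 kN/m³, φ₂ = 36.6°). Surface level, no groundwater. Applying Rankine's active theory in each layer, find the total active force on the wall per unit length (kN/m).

66.8 kN/m

K_a1 = tan²(45°−26.5°/2) = 0.3829; K_a2 = tan²(45°−36.6°/2) = 0.2530.
Layer 1: σ at base = K_a1 γ₁ h₁ = 14.25 kPa; P₁ = ½×14.25×2.4 = 17.09.
Layer 2: σ_v at top = γ₁h₁ = 37.20; σ_h top = K_a2×37.20 = 9.410; σ_h base = K_a2×(37.20+15.1×3.2) = 21.63.
P₂ = ½(9.410+21.63)×3.2 = 49.67. Total P_a = 17.09+49.67 = 66.76 kN/m.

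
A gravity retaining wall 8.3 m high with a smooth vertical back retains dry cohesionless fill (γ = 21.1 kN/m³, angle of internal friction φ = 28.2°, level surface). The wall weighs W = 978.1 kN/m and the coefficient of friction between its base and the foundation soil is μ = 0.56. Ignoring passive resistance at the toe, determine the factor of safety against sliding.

2.10

K_a = tan²(45° − 28.2°/2) = 0.3582.
P_a = ½K_aγH² = 0.5×0.3582×21.1×8.3² = 260.3 kN/m, acting at H/3 = 2.767 m above the base.
FS_sliding = μW / P_a = 0.56×978.1 / 260.3 = 2.104.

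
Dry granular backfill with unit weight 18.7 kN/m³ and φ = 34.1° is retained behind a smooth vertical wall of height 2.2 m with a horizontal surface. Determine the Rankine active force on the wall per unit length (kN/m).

K_a = tan²(45° − φ/2) = 0.2815.
P_a = ½ K_a γ H² = 0.5 × 0.2815 × 18.7 × 2.2² = 12.74 kN/m.

12.7 kN/m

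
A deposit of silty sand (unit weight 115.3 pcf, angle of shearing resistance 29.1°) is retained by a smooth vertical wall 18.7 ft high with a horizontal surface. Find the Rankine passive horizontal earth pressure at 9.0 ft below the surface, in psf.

K_p = (1 + sin φ)/(1 − sin φ) = 2.894.
σ_h = K_p γ z = 2.894 × 115.3 × 9.0 = 3003 psf.

3000 psf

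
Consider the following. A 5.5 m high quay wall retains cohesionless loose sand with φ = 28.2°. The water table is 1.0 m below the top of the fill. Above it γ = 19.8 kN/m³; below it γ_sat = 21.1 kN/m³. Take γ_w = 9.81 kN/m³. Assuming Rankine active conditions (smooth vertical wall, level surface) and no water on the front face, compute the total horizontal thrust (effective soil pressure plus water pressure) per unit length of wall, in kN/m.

K_a = tan²(45° − φ/2) = 0.3582.
γ' = 21.1 − 9.81 = 11.29 kN/m³. Depth below WT = 4.5 m.
σ'_h at WT = K_a γ d_w = 7.092 kPa; at base = 7.092 + K_a γ' × 4.5 = 25.29 kPa.
P₁ (0–1.0 m) = ½×7.092×1.0 = 3.546. P₂ (1.0–5.5 m) = ½(7.092+25.29)×4.5 = 72.86.
P_w = ½ γ_w h₂² = 0.5×9.81×4.5² = 99.33. Total = 3.546+72.86+99.33 = 175.7 kN/m.

176 kN/m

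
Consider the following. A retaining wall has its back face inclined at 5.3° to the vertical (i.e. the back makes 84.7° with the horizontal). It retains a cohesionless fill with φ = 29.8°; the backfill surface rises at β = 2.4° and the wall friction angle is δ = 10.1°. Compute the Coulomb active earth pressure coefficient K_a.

0.359

K_a = sin²(α+φ) / [sin²α · sin(α−δ) · (1 + √{sin(φ+δ)sin(φ−β) / (sin(α−δ)sin(α+β))})²].
With α = 84.7°, φ = 29.8°, δ = 10.1°, β = 2.4°: K_a = 0.3589.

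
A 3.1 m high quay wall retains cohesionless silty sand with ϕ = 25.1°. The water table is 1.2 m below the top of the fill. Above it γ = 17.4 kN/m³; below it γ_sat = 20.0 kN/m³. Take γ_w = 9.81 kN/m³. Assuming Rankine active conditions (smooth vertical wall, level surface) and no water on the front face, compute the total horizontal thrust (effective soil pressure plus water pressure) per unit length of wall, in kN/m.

46.2 kN/m

K_a = tan²(45° − φ/2) = 0.4043.
γ' = 20.0 − 9.81 = 10.19 kN/m³. Depth below WT = 1.9 m.
σ'_h at WT = K_a γ d_w = 8.442 kPa; at base = 8.442 + K_a γ' × 1.9 = 16.27 kPa.
P₁ (0–1.2 m) = ½×8.442×1.2 = 5.065. P₂ (1.2–3.1 m) = ½(8.442+16.27)×1.9 = 23.48.
P_w = ½ γ_w h₂² = 0.5×9.81×1.9² = 17.71. Total = 5.065+23.48+17.71 = 46.25 kN/m.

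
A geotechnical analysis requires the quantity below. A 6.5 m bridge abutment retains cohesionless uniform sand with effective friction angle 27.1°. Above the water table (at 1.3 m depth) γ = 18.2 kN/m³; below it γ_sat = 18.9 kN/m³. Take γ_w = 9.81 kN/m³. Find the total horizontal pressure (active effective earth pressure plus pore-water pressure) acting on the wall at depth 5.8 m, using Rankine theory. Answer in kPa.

K_a = (1 − sin φ)/(1 + sin φ) = 0.3741.
γ' = 18.9 − 9.81 = 9.090 kN/m³.
Effective vertical stress at 5.8 m: σ'_v = 18.2×1.3 + 9.090×4.50 = 64.56 kPa.
σ'_h = K_a σ'_v = 0.3741 × 64.56 = 24.15 kPa; u = γ_w × 4.50 = 44.15 kPa.
Total σ_h = 24.15 + 44.15 = 68.30 kPa.

68.3 kPa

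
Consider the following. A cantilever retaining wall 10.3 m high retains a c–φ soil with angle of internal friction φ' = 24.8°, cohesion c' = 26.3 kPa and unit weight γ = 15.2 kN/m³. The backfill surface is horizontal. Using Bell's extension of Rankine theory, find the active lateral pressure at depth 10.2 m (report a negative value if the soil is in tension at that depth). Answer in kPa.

K_a = (1 − sin φ)/(1 + sin φ) = 0.4090.
σ_a = K_a γ z − 2c√K_a = 0.4090×15.2×10.2 − 2×26.3×0.6395 = 29.77 kPa.

29.8 kPa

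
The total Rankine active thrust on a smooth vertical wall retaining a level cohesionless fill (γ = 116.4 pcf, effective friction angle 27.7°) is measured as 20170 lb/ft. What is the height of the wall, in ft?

30.8 ft

K_a = 0.3653. P_a = ½ K_a γ H² ⇒ H = √(2P_a/(K_a γ)).
H = √(2×20170/(0.3653×116.4)) = 30.80 ft.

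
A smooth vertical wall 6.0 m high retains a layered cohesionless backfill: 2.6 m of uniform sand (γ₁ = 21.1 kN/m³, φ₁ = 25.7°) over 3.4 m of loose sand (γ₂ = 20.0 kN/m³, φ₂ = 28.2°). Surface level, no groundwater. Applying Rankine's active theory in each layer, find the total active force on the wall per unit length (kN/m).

136 kN/m

K_a1 = tan²(45°−25.7°/2) = 0.3950; K_a2 = tan²(45°−28.2°/2) = 0.3582.
Layer 1: σ at base = K_a1 γ₁ h₁ = 21.67 kPa; P₁ = ½×21.67×2.6 = 28.17.
Layer 2: σ_v at top = γ₁h₁ = 54.86; σ_h top = K_a2×54.86 = 19.65; σ_h base = K_a2×(54.86+20.0×3.4) = 44.01.
P₂ = ½(19.65+44.01)×3.4 = 108.2. Total P_a = 28.17+108.2 = 136.4 kN/m.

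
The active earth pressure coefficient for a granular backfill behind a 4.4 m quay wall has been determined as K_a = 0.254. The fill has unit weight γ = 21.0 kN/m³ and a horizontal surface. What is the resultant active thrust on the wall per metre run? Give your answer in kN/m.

51.6 kN/m

P = ½ K_a γ H² = 0.5 × 0.254 × 21.0 × 4.4² = 51.63 kN/m.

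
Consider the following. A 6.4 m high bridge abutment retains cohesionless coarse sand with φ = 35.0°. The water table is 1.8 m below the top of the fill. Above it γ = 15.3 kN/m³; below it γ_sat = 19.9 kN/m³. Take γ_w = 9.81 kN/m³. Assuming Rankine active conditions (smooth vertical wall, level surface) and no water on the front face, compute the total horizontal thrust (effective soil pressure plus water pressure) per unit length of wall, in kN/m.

174 kN/m

K_a = tan²(45° − φ/2) = 0.2710.
γ' = 19.9 − 9.81 = 10.09 kN/m³. Depth below WT = 4.6 m.
σ'_h at WT = K_a γ d_w = 7.463 kPa; at base = 7.463 + K_a γ' × 4.6 = 20.04 kPa.
P₁ (0–1.8 m) = ½×7.463×1.8 = 6.717. P₂ (1.8–6.4 m) = ½(7.463+20.04)×4.6 = 63.26.
P_w = ½ γ_w h₂² = 0.5×9.81×4.6² = 103.8. Total = 6.717+63.26+103.8 = 173.8 kN/m.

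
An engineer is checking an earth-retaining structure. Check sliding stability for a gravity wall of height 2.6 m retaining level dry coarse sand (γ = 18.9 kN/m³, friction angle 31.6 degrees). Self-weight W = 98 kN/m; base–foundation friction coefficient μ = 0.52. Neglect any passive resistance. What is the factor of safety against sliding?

2.55

K_a = tan²(45° − 31.6°/2) = 0.3123.
P_a = ½K_aγH² = 0.5×0.3123×18.9×2.6² = 19.95 kN/m, acting at H/3 = 0.8667 m above the base.
FS_sliding = μW / P_a = 0.52×98 / 19.95 = 2.554.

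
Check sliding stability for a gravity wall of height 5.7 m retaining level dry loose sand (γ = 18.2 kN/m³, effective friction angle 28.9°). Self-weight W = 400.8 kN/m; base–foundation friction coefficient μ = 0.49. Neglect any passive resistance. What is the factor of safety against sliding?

1.91

K_a = tan²(45° − 28.9°/2) = 0.3484.
P_a = ½K_aγH² = 0.5×0.3484×18.2×5.7² = 103.0 kN/m, acting at H/3 = 1.900 m above the base.
FS_sliding = μW / P_a = 0.49×400.8 / 103.0 = 1.907.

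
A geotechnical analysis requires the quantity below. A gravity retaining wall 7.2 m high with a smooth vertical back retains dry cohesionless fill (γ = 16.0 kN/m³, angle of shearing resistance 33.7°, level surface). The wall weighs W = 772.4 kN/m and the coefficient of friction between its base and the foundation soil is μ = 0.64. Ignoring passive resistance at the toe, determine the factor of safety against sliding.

4.16

K_a = tan²(45° − 33.7°/2) = 0.2863.
P_a = ½K_aγH² = 0.5×0.2863×16.0×7.2² = 118.7 kN/m, acting at H/3 = 2.400 m above the base.
FS_sliding = μW / P_a = 0.64×772.4 / 118.7 = 4.163.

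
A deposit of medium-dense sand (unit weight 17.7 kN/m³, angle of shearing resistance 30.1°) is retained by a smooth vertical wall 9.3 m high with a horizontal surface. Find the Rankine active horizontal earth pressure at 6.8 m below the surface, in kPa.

K_a = (1 − sin φ)/(1 + sin φ) = 0.3320.
σ_h = K_a γ z = 0.3320 × 17.7 × 6.8 = 39.96 kPa.

40.0 kPa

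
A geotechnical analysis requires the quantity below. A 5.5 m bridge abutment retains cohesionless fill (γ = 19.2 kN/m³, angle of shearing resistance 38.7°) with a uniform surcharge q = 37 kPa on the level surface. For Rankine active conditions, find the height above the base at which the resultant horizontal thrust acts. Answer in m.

K_a = 0.2306.
Triangular part P₁ = ½K_aγH² = 66.96 at H/3 = 1.833 m; rectangular part P₂ = K_a q H = 46.92 at H/2 = 2.750 m.
ȳ = (P₁·1.833 + P₂·2.750)/(P₁+P₂) = 2.211 m.

2.21 m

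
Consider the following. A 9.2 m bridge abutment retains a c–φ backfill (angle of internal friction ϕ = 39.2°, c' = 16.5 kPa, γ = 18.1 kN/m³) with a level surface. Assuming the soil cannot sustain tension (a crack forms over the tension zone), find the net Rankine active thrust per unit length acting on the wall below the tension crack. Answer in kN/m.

K_a = 0.2255; √K_a = 0.4748.
Tension-crack depth z_c = 2c/(γ√K_a) = 2×16.5/(18.1×0.4748) = 3.840 m.
σ_a at base = K_a γ H − 2c√K_a = 0.2255×18.1×9.2 − 2×16.5×0.4748 = 21.88 kPa.
P_a = ½ × 21.88 × (H − z_c) = 0.5×21.88×5.360 = 58.63 kN/m.

58.6 kN/m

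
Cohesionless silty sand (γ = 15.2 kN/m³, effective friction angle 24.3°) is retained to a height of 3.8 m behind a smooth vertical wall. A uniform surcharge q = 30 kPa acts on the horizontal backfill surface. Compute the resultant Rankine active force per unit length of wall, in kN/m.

K_a = tan²(45° − φ/2) = 0.4169.
Soil triangle: ½ K_a γ H² = 0.5×0.4169×15.2×3.8² = 45.75 kN/m.
Surcharge rectangle: K_a q H = 0.4169×30×3.8 = 47.53 kN/m.
Total = 45.75 + 47.53 = 93.28 kN/m.

93.3 kN/m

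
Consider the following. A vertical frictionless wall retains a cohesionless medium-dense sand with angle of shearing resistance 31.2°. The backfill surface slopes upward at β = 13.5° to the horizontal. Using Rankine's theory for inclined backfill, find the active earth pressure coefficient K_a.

K_a = cos β · (cos β − √(cos²β − cos²φ)) / (cos β + √(cos²β − cos²φ)).
cos β = 0.9724, cos φ = 0.8554, √(cos²β − cos²φ) = 0.4624.
K_a = 0.9724 × (0.9724 − 0.4624)/(0.9724 + 0.4624) = 0.3456.

0.346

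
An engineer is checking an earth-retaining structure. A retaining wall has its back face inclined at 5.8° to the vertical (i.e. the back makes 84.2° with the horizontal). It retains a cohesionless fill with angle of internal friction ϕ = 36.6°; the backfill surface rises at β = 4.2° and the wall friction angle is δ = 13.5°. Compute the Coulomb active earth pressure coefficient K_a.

K_a = sin²(α+φ) / [sin²α · sin(α−δ) · (1 + √{sin(φ+δ)sin(φ−β) / (sin(α−δ)sin(α+β))})²].
With α = 84.2°, φ = 36.6°, δ = 13.5°, β = 4.2°: K_a = 0.2866.

0.287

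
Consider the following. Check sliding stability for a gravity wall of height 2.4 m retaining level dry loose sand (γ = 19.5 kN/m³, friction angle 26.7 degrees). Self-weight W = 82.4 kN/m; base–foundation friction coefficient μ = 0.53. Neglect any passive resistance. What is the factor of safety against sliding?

2.05

K_a = tan²(45° − 26.7°/2) = 0.3800.
P_a = ½K_aγH² = 0.5×0.3800×19.5×2.4² = 21.34 kN/m, acting at H/3 = 0.8000 m above the base.
FS_sliding = μW / P_a = 0.53×82.4 / 21.34 = 2.047.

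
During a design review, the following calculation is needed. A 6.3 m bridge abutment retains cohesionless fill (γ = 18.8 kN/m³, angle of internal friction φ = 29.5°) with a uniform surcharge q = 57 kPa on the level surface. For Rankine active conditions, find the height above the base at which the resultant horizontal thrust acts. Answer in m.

2.61 m

K_a = 0.3401.
Triangular part P₁ = ½K_aγH² = 126.9 at H/3 = 2.100 m; rectangular part P₂ = K_a q H = 122.1 at H/2 = 3.150 m.
ȳ = (P₁·2.100 + P₂·3.150)/(P₁+P₂) = 2.615 m.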